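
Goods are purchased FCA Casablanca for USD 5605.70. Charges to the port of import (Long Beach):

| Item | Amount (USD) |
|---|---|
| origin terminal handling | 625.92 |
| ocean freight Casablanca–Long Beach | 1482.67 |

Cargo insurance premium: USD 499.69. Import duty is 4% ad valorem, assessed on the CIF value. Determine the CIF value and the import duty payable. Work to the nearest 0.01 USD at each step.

CIF = FCA price + pre-shipment costs + freight + insurance
CIF = 5605.70 + 625.92 + 1482.67 + 499.69 = 8213.98
Import duty = 8213.98 × 4% = 328.56

CIF value: USD 8213.98; import duty: USD 328.56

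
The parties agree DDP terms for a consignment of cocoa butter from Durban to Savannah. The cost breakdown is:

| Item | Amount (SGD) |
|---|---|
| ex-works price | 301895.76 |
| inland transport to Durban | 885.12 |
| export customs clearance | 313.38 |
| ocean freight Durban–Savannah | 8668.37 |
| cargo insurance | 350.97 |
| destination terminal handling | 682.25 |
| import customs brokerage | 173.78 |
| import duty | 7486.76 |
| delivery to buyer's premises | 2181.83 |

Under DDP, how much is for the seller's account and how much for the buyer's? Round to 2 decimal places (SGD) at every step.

Seller: SGD 322638.22; buyer: SGD 0.00

DDP: the seller bears all costs including import duty.
Seller's account: goods 301895.76 + inland to port 885.12 + export clearance 313.38 + freight 8668.37 + insurance 350.97 + destination terminal 682.25 + brokerage 173.78 + duty 7486.76 + delivery 2181.83 = 322638.22
Buyer's account: 0.00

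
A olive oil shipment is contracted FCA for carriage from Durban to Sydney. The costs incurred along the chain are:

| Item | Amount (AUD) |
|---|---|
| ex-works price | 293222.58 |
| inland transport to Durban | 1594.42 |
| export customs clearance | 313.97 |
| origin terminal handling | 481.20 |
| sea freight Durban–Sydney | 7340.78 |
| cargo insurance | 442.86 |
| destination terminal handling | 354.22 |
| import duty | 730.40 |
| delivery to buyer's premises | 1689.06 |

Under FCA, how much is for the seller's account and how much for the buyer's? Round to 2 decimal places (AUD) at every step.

FCA: the seller delivers export-cleared goods to the carrier; the buyer bears costs from that point.
Seller's account: goods 293222.58 + inland to port 1594.42 + export clearance 313.97 = 295130.97
Buyer's account: origin terminal 481.20 + freight 7340.78 + insurance 442.86 + destination terminal 354.22 + duty 730.40 + delivery 1689.06 = 11038.52

Seller: AUD 295130.97; buyer: AUD 11038.52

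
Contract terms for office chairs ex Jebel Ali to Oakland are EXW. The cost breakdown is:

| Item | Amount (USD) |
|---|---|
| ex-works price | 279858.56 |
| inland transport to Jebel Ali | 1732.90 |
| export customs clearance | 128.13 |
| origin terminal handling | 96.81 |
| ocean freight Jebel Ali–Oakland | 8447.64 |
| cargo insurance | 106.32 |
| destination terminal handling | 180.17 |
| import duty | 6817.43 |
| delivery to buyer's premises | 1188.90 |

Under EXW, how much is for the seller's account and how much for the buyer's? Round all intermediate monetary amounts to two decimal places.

Seller: USD 279858.56; buyer: USD 18698.30

EXW: the seller makes goods available at their premises; the buyer bears all onward costs.
Seller's account: goods 279858.56 = 279858.56
Buyer's account: inland to port 1732.90 + export clearance 128.13 + origin terminal 96.81 + freight 8447.64 + insurance 106.32 + destination terminal 180.17 + duty 6817.43 + delivery 1188.90 = 18698.30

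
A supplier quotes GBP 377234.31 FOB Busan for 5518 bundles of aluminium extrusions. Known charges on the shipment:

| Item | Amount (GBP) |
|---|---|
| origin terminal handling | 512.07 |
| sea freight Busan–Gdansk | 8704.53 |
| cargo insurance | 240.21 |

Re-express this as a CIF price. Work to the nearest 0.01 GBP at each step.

Not relevant to the conversion: origin terminal — on the seller under both FOB and CIF; already in the FOB price and stays in the CIF price.
From FOB to CIF, the seller additionally bears: freight, insurance.
CIF price = 377234.31 + 8704.53 + 240.21 = 386179.05

CIF price: GBP 386179.05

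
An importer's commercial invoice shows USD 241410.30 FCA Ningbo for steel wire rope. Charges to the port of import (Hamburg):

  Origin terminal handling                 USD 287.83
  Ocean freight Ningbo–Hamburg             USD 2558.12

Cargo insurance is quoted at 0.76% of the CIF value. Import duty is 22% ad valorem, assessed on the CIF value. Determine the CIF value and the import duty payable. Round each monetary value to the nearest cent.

Let C be the CIF value. C = FCA price + pre-shipment costs + freight + 0.76% × C
C − 0.76% × C = 241410.30 + 287.83 + 2558.12
0.9924 × C = 244256.25
C = 244256.25 / 0.9924 = 246126.81
Insurance premium = 0.76% × 246126.81 = 1870.56
Import duty = 246126.81 × 22% = 54147.90

CIF value: USD 246126.81; import duty: USD 54147.90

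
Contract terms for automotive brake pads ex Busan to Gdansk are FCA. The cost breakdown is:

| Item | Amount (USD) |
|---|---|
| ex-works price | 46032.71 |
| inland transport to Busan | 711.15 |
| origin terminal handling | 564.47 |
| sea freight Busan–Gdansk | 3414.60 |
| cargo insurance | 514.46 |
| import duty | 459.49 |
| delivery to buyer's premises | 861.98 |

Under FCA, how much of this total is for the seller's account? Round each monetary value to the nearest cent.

FCA: the seller delivers export-cleared goods to the carrier; the buyer bears costs from that point.
Seller's account: goods 46032.71 + inland to port 711.15 = 46743.86
Buyer's account: origin terminal 564.47 + freight 3414.60 + insurance 514.46 + duty 459.49 + delivery 861.98 = 5815.00

Seller's account: USD 46743.86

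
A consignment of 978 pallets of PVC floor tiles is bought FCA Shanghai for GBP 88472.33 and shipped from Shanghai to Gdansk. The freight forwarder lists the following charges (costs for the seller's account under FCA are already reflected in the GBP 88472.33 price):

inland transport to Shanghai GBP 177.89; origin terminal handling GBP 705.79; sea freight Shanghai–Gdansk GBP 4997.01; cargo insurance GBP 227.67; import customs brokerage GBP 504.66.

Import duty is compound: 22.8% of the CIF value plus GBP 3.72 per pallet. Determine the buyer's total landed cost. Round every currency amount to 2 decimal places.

FCA: the seller delivers export-cleared goods to the carrier; the buyer bears costs from that point.
Already in the invoice (seller's account under FCA): inland to port — exclude.
CIF value = FCA price + origin terminal + freight + insurance = 88472.33 + 705.79 + 4997.01 + 227.67 = 94402.80
Ad valorem component: 94402.80 × 22.8% = 21523.84
Specific component: 978 × 3.72 = 3638.16
Import duty = 21523.84 + 3638.16 = 25162.00
Buyer bears: origin terminal 705.79 + freight 4997.01 + insurance 227.67 + brokerage 504.66 + duty 25162.00 = 31597.13
Landed cost = invoice 88472.33 + 31597.13 = 120069.46

Total landed cost: GBP 120069.46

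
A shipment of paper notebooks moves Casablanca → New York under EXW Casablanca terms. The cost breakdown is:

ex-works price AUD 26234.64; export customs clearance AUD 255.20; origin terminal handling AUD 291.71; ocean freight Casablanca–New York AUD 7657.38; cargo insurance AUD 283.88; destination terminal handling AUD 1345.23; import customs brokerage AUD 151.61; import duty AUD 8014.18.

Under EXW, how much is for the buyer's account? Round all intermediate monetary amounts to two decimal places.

Buyer's account: AUD 17999.19

EXW: the seller makes goods available at their premises; the buyer bears all onward costs.
Seller's account: goods 26234.64 = 26234.64
Buyer's account: export clearance 255.20 + origin terminal 291.71 + freight 7657.38 + insurance 283.88 + destination terminal 1345.23 + brokerage 151.61 + duty 8014.18 = 17999.19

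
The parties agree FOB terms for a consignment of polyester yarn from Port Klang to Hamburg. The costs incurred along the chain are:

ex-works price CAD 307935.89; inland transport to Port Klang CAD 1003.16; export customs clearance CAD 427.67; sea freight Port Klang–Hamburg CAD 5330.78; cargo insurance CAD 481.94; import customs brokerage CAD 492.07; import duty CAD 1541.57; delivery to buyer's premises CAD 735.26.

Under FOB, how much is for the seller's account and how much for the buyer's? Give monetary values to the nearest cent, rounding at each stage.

Seller: CAD 309366.72; buyer: CAD 8581.62

FOB: the seller bears costs until goods are on board at the origin port; the buyer bears freight, insurance and all costs thereafter.
Seller's account: goods 307935.89 + inland to port 1003.16 + export clearance 427.67 = 309366.72
Buyer's account: freight 5330.78 + insurance 481.94 + brokerage 492.07 + duty 1541.57 + delivery 735.26 = 8581.62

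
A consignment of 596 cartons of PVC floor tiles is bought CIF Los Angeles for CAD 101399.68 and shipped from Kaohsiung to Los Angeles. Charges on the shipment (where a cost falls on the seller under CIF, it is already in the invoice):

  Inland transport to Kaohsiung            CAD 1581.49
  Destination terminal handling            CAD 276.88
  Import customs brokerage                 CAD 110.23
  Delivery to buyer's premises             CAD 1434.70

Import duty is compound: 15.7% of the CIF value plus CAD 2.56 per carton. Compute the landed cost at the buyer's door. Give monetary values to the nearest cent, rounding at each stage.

Total landed cost: CAD 120667.00

CIF: the seller pays costs through ocean freight and marine insurance to the destination port.
Already in the invoice (seller's account under CIF): inland to port — exclude.
The CIF price already equals the CIF value: 101399.68
Ad valorem component: 101399.68 × 15.7% = 15919.75
Specific component: 596 × 2.56 = 1525.76
Import duty = 15919.75 + 1525.76 = 17445.51
Buyer bears: destination terminal 276.88 + brokerage 110.23 + delivery 1434.70 + duty 17445.51 = 19267.32
Landed cost = invoice 101399.68 + 19267.32 = 120667.00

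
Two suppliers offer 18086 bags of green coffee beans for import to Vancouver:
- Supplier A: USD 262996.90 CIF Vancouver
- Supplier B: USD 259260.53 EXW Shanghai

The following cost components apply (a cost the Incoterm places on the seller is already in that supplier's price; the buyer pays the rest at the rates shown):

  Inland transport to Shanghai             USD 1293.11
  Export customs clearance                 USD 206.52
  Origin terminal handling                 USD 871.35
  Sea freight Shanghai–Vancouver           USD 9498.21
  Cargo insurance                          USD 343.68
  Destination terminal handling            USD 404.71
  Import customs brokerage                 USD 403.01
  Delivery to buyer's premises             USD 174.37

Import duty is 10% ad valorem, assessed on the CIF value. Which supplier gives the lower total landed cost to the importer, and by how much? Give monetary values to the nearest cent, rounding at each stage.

Supplier A (CIF):
The CIF price already equals the CIF value: 262996.90
Import duty = 262996.90 × 10% = 26299.69
Buyer bears (A): 404.71 + 403.01 + 174.37 = 982.09
Landed cost (A) = invoice 262996.90 + 982.09 + duty 26299.69 = 290278.68
Supplier B (EXW):
CIF value = EXW price + inland to port + export clearance + origin terminal + freight + insurance = 259260.53 + 1293.11 + 206.52 + 871.35 + 9498.21 + 343.68 = 271473.40
Import duty = 271473.40 × 10% = 27147.34
Buyer bears (B): 1293.11 + 206.52 + 871.35 + 9498.21 + 343.68 + 404.71 + 403.01 + 174.37 = 13194.96
Landed cost (B) = invoice 259260.53 + 13194.96 + duty 27147.34 = 299602.83
Difference = |290278.68 − 299602.83| = 9324.15

Supplier A is cheaper by USD 9324.15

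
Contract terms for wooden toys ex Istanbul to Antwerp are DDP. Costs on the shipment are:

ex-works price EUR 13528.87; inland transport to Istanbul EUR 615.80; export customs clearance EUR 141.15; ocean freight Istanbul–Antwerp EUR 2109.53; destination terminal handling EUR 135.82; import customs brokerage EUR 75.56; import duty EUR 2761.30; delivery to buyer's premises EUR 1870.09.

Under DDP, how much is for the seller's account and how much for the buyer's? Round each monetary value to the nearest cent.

Seller: EUR 21238.12; buyer: EUR 0.00

DDP: the seller bears all costs including import duty.
Seller's account: goods 13528.87 + inland to port 615.80 + export clearance 141.15 + freight 2109.53 + destination terminal 135.82 + brokerage 75.56 + duty 2761.30 + delivery 1870.09 = 21238.12
Buyer's account: 0.00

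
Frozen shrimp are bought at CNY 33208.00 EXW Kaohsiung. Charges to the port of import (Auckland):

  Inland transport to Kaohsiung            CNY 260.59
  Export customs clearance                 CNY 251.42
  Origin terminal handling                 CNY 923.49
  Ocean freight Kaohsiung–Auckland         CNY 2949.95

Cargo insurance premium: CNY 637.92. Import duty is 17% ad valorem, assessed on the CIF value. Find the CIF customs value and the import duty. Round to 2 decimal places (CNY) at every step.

CIF value: CNY 38231.37; import duty: CNY 6499.33

CIF = EXW price + pre-shipment costs + freight + insurance
CIF = 33208.00 + 260.59 + 251.42 + 923.49 + 2949.95 + 637.92 = 38231.37
Import duty = 38231.37 × 17% = 6499.33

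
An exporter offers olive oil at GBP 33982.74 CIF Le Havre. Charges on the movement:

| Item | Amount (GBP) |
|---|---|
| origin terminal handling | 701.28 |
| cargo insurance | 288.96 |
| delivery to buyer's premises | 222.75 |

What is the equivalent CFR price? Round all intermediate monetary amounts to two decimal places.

Not relevant to the conversion: origin terminal — on the seller under both CIF and CFR; already in the CIF price and stays in the CFR price. delivery — on the buyer under both terms; not part of either seller's price.
From CIF to CFR, the seller no longer bears: insurance.
CFR price = 33982.74 − 288.96 = 33693.78

CFR price: GBP 33693.78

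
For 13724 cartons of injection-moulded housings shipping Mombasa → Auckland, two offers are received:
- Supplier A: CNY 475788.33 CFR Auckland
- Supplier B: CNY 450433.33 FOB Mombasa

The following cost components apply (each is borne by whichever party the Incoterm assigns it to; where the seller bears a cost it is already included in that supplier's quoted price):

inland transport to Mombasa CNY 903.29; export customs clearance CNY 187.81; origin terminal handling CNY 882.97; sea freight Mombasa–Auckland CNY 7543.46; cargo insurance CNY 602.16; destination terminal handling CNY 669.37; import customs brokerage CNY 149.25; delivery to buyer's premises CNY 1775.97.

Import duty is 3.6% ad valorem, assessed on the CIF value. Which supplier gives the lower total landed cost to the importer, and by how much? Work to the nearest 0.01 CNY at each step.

Supplier B is cheaper by CNY 18452.76

Supplier A (CFR):
CIF value = CFR price + insurance = 475788.33 + 602.16 = 476390.49
Import duty = 476390.49 × 3.6% = 17150.06
Buyer bears (A): 602.16 + 669.37 + 149.25 + 1775.97 = 3196.75
Landed cost (A) = invoice 475788.33 + 3196.75 + duty 17150.06 = 496135.14
Supplier B (FOB):
CIF value = FOB price + freight + insurance = 450433.33 + 7543.46 + 602.16 = 458578.95
Import duty = 458578.95 × 3.6% = 16508.84
Buyer bears (B): 7543.46 + 602.16 + 669.37 + 149.25 + 1775.97 = 10740.21
Landed cost (B) = invoice 450433.33 + 10740.21 + duty 16508.84 = 477682.38
Difference = |496135.14 − 477682.38| = 18452.76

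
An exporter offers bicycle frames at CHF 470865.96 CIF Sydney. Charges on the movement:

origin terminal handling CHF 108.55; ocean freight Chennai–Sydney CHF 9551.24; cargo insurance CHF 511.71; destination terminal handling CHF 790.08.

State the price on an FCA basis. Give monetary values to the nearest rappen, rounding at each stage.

Not relevant to the conversion: destination terminal — on the buyer under both terms; not part of either seller's price.
From CIF to FCA, the seller no longer bears: origin terminal, freight, insurance.
FCA price = 470865.96 − 108.55 − 9551.24 − 511.71 = 460694.46

FCA price: CHF 460694.46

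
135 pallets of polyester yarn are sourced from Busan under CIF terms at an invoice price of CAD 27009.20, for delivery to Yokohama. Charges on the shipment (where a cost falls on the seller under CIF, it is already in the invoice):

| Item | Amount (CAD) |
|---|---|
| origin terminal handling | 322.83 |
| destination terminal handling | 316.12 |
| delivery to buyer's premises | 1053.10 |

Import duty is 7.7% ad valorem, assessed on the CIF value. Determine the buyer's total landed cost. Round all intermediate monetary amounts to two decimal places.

Total landed cost: CAD 30458.13

CIF: the seller pays costs through ocean freight and marine insurance to the destination port.
Already in the invoice (seller's account under CIF): origin terminal — exclude.
The CIF price already equals the CIF value: 27009.20
Import duty = 27009.20 × 7.7% = 2079.71
Buyer bears: destination terminal 316.12 + delivery 1053.10 + duty 2079.71 = 3448.93
Landed cost = invoice 27009.20 + 3448.93 = 30458.13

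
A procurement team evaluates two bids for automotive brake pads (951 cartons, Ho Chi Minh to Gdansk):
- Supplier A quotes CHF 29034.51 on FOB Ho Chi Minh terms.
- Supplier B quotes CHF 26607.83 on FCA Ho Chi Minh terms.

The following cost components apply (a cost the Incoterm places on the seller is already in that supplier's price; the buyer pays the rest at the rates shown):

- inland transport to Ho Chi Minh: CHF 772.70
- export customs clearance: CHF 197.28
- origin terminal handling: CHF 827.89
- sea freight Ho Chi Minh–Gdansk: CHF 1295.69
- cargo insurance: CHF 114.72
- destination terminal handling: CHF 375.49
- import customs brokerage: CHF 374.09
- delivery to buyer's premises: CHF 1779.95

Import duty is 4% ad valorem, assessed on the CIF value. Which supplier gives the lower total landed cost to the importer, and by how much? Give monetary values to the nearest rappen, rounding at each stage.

Supplier A (FOB):
CIF value = FOB price + freight + insurance = 29034.51 + 1295.69 + 114.72 = 30444.92
Import duty = 30444.92 × 4% = 1217.80
Buyer bears (A): 1295.69 + 114.72 + 375.49 + 374.09 + 1779.95 = 3939.94
Landed cost (A) = invoice 29034.51 + 3939.94 + duty 1217.80 = 34192.25
Supplier B (FCA):
CIF value = FCA price + origin terminal + freight + insurance = 26607.83 + 827.89 + 1295.69 + 114.72 = 28846.13
Import duty = 28846.13 × 4% = 1153.85
Buyer bears (B): 827.89 + 1295.69 + 114.72 + 375.49 + 374.09 + 1779.95 = 4767.83
Landed cost (B) = invoice 26607.83 + 4767.83 + duty 1153.85 = 32529.51
Difference = |34192.25 − 32529.51| = 1662.74

Supplier B is cheaper by CHF 1662.74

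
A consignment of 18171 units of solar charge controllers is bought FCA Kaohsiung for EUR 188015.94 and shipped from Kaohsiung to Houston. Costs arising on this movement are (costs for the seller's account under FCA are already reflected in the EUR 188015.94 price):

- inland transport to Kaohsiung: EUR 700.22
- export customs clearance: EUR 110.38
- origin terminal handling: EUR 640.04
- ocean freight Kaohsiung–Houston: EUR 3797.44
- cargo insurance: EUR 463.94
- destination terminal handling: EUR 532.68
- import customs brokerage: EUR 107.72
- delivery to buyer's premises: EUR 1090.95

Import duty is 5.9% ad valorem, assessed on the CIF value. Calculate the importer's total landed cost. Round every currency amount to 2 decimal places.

FCA: the seller delivers export-cleared goods to the carrier; the buyer bears costs from that point.
Already in the invoice (seller's account under FCA): inland to port, export clearance — exclude.
CIF value = FCA price + origin terminal + freight + insurance = 188015.94 + 640.04 + 3797.44 + 463.94 = 192917.36
Import duty = 192917.36 × 5.9% = 11382.12
Buyer bears: origin terminal 640.04 + freight 3797.44 + insurance 463.94 + destination terminal 532.68 + brokerage 107.72 + delivery 1090.95 + duty 11382.12 = 18014.89
Landed cost = invoice 188015.94 + 18014.89 = 206030.83

Total landed cost: EUR 206030.83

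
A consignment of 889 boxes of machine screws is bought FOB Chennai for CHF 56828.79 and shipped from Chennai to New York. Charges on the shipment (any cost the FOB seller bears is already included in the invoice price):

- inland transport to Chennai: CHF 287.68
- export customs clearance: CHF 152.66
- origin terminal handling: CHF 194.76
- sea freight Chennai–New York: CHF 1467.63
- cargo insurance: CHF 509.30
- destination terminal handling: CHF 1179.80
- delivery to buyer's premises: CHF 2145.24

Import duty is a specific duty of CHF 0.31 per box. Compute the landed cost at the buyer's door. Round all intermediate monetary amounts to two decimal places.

Total landed cost: CHF 62406.35

FOB: the seller bears costs until goods are on board at the origin port; the buyer bears freight, insurance and all costs thereafter.
Already in the invoice (seller's account under FOB): inland to port, export clearance, origin terminal — exclude.
CIF value = FOB price + freight + insurance = 56828.79 + 1467.63 + 509.30 = 58805.72
Import duty = 889 × 0.31 = 275.59
Buyer bears: freight 1467.63 + insurance 509.30 + destination terminal 1179.80 + delivery 2145.24 + duty 275.59 = 5577.56
Landed cost = invoice 56828.79 + 5577.56 = 62406.35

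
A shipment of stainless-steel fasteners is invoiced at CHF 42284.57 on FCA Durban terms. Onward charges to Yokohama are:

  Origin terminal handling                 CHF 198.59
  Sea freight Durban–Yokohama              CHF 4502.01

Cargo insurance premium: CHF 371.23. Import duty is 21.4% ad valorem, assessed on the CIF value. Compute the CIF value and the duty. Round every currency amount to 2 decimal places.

CIF = FCA price + pre-shipment costs + freight + insurance
CIF = 42284.57 + 198.59 + 4502.01 + 371.23 = 47356.40
Import duty = 47356.40 × 21.4% = 10134.27

CIF value: CHF 47356.40; import duty: CHF 10134.27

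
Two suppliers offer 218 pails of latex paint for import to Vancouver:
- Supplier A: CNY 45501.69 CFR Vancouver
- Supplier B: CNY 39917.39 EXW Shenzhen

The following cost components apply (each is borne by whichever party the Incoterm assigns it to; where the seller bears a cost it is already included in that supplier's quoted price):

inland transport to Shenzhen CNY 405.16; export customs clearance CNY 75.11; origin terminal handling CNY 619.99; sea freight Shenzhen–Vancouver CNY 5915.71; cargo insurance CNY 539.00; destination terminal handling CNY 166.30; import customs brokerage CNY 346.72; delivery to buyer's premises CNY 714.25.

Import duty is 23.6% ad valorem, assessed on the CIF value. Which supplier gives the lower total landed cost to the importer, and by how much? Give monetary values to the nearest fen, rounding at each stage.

Supplier A is cheaper by CNY 1769.55

Supplier A (CFR):
CIF value = CFR price + insurance = 45501.69 + 539.00 = 46040.69
Import duty = 46040.69 × 23.6% = 10865.60
Buyer bears (A): 539.00 + 166.30 + 346.72 + 714.25 = 1766.27
Landed cost (A) = invoice 45501.69 + 1766.27 + duty 10865.60 = 58133.56
Supplier B (EXW):
CIF value = EXW price + inland to port + export clearance + origin terminal + freight + insurance = 39917.39 + 405.16 + 75.11 + 619.99 + 5915.71 + 539.00 = 47472.36
Import duty = 47472.36 × 23.6% = 11203.48
Buyer bears (B): 405.16 + 75.11 + 619.99 + 5915.71 + 539.00 + 166.30 + 346.72 + 714.25 = 8782.24
Landed cost (B) = invoice 39917.39 + 8782.24 + duty 11203.48 = 59903.11
Difference = |58133.56 − 59903.11| = 1769.55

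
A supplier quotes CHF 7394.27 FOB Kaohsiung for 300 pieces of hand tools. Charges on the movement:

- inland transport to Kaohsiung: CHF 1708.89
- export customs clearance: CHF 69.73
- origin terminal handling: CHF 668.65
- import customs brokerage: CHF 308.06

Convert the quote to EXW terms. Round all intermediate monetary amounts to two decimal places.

Not relevant to the conversion: brokerage — on the buyer under both terms; not part of either seller's price.
From FOB to EXW, the seller no longer bears: inland to port, export clearance, origin terminal.
EXW price = 7394.27 − 1708.89 − 69.73 − 668.65 = 4947.00

EXW price: CHF 4947.00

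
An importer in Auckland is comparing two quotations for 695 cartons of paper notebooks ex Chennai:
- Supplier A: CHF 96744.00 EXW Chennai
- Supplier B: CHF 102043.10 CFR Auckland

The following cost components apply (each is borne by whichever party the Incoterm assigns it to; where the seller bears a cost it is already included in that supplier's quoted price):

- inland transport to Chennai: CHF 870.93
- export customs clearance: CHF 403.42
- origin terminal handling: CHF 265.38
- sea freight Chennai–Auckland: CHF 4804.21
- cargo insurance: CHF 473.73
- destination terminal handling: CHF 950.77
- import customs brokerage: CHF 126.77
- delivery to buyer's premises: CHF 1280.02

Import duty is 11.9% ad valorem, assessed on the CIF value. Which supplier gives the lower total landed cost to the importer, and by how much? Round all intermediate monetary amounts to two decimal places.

Supplier A (EXW):
CIF value = EXW price + inland to port + export clearance + origin terminal + freight + insurance = 96744.00 + 870.93 + 403.42 + 265.38 + 4804.21 + 473.73 = 103561.67
Import duty = 103561.67 × 11.9% = 12323.84
Buyer bears (A): 870.93 + 403.42 + 265.38 + 4804.21 + 473.73 + 950.77 + 126.77 + 1280.02 = 9175.23
Landed cost (A) = invoice 96744.00 + 9175.23 + duty 12323.84 = 118243.07
Supplier B (CFR):
CIF value = CFR price + insurance = 102043.10 + 473.73 = 102516.83
Import duty = 102516.83 × 11.9% = 12199.50
Buyer bears (B): 473.73 + 950.77 + 126.77 + 1280.02 = 2831.29
Landed cost (B) = invoice 102043.10 + 2831.29 + duty 12199.50 = 117073.89
Difference = |118243.07 − 117073.89| = 1169.18

Supplier B is cheaper by CHF 1169.18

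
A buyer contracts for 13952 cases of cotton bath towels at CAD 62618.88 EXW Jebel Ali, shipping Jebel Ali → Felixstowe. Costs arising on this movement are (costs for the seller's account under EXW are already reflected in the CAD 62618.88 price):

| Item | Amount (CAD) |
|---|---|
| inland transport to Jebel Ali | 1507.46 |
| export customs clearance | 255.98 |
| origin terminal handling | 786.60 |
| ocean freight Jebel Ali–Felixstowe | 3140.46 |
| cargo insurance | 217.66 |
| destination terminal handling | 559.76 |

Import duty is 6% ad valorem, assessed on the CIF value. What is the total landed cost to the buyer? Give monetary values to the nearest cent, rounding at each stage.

EXW: the seller makes goods available at their premises; the buyer bears all onward costs.
CIF value = EXW price + inland to port + export clearance + origin terminal + freight + insurance = 62618.88 + 1507.46 + 255.98 + 786.60 + 3140.46 + 217.66 = 68527.04
Import duty = 68527.04 × 6% = 4111.62
Buyer bears: inland to port 1507.46 + export clearance 255.98 + origin terminal 786.60 + freight 3140.46 + insurance 217.66 + destination terminal 559.76 + duty 4111.62 = 10579.54
Landed cost = invoice 62618.88 + 10579.54 = 73198.42

Total landed cost: CAD 73198.42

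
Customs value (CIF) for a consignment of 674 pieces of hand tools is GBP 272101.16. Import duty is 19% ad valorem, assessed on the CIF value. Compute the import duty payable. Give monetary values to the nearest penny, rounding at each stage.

Import duty = 272101.16 × 19% = 51699.22

Import duty: GBP 51699.22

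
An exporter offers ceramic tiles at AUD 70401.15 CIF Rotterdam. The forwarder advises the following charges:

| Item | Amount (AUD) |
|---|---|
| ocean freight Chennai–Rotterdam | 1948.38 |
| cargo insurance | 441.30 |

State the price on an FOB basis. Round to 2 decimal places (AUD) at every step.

FOB price: AUD 68011.47

From CIF to FOB, the seller no longer bears: freight, insurance.
FOB price = 70401.15 − 1948.38 − 441.30 = 68011.47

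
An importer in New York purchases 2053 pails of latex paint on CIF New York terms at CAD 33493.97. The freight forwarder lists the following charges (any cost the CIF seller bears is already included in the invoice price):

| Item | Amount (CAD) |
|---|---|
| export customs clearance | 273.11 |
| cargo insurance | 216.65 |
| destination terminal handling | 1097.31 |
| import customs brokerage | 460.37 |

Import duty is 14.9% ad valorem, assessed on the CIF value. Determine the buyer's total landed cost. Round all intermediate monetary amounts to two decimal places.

Total landed cost: CAD 40042.25

CIF: the seller pays costs through ocean freight and marine insurance to the destination port.
Already in the invoice (seller's account under CIF): export clearance, insurance — exclude.
The CIF price already equals the CIF value: 33493.97
Import duty = 33493.97 × 14.9% = 4990.60
Buyer bears: destination terminal 1097.31 + brokerage 460.37 + duty 4990.60 = 6548.28
Landed cost = invoice 33493.97 + 6548.28 = 40042.25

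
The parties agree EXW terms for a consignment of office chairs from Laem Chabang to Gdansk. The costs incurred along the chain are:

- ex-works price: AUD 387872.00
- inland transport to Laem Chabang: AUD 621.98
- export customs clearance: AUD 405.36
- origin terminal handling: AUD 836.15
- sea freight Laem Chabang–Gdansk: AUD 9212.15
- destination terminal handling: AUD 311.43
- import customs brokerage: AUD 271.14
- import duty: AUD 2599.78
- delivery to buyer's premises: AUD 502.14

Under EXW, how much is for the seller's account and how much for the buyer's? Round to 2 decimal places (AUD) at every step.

EXW: the seller makes goods available at their premises; the buyer bears all onward costs.
Seller's account: goods 387872.00 = 387872.00
Buyer's account: inland to port 621.98 + export clearance 405.36 + origin terminal 836.15 + freight 9212.15 + destination terminal 311.43 + brokerage 271.14 + duty 2599.78 + delivery 502.14 = 14760.13

Seller: AUD 387872.00; buyer: AUD 14760.13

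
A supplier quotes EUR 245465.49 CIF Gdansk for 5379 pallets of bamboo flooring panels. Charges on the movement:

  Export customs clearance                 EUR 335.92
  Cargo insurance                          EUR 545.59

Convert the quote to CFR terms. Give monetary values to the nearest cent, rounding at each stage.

Not relevant to the conversion: export clearance — on the seller under both CIF and CFR; already in the CIF price and stays in the CFR price.
From CIF to CFR, the seller no longer bears: insurance.
CFR price = 245465.49 − 545.59 = 244919.90

CFR price: EUR 244919.90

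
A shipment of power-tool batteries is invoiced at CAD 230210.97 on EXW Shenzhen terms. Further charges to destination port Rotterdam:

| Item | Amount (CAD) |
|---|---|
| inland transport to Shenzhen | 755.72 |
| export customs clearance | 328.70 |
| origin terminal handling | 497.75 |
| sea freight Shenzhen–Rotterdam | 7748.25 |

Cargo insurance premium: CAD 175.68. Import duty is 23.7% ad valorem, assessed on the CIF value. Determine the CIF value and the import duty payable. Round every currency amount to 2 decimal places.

CIF value: CAD 239717.07; import duty: CAD 56812.95

CIF = EXW price + pre-shipment costs + freight + insurance
CIF = 230210.97 + 755.72 + 328.70 + 497.75 + 7748.25 + 175.68 = 239717.07
Import duty = 239717.07 × 23.7% = 56812.95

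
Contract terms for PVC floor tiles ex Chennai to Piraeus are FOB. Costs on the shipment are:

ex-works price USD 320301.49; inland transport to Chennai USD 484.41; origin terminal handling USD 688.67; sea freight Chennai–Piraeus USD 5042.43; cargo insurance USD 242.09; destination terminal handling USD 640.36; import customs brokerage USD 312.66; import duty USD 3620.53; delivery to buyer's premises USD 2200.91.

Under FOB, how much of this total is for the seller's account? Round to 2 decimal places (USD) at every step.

Seller's account: USD 321474.57

FOB: the seller bears costs until goods are on board at the origin port; the buyer bears freight, insurance and all costs thereafter.
Seller's account: goods 320301.49 + inland to port 484.41 + origin terminal 688.67 = 321474.57
Buyer's account: freight 5042.43 + insurance 242.09 + destination terminal 640.36 + brokerage 312.66 + duty 3620.53 + delivery 2200.91 = 12058.98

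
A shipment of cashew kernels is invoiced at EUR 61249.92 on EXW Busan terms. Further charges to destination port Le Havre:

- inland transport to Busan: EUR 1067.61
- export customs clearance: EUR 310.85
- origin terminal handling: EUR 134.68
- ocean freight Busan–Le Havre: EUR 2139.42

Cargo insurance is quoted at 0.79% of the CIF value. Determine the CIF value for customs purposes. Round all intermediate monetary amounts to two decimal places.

CIF value: EUR 65419.29

Let C be the CIF value. C = EXW price + pre-shipment costs + freight + 0.79% × C
C − 0.79% × C = 61249.92 + 1067.61 + 310.85 + 134.68 + 2139.42
0.9921 × C = 64902.48
C = 64902.48 / 0.9921 = 65419.29
Insurance premium = 0.79% × 65419.29 = 516.81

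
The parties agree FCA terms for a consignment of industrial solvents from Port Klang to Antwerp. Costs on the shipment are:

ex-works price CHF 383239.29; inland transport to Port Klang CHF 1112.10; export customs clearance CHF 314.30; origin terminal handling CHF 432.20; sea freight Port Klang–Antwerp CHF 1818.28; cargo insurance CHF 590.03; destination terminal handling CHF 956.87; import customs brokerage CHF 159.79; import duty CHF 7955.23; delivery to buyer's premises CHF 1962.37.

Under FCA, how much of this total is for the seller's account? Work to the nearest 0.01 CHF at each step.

FCA: the seller delivers export-cleared goods to the carrier; the buyer bears costs from that point.
Seller's account: goods 383239.29 + inland to port 1112.10 + export clearance 314.30 = 384665.69
Buyer's account: origin terminal 432.20 + freight 1818.28 + insurance 590.03 + destination terminal 956.87 + brokerage 159.79 + duty 7955.23 + delivery 1962.37 = 13874.77

Seller's account: CHF 384665.69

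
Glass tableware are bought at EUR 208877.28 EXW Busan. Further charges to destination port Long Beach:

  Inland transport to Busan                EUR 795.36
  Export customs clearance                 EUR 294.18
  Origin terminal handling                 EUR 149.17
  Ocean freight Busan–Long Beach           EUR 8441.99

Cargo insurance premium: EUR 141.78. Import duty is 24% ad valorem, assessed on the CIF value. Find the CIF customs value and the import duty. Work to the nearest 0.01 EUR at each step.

CIF = EXW price + pre-shipment costs + freight + insurance
CIF = 208877.28 + 795.36 + 294.18 + 149.17 + 8441.99 + 141.78 = 218699.76
Import duty = 218699.76 × 24% = 52487.94

CIF value: EUR 218699.76; import duty: EUR 52487.94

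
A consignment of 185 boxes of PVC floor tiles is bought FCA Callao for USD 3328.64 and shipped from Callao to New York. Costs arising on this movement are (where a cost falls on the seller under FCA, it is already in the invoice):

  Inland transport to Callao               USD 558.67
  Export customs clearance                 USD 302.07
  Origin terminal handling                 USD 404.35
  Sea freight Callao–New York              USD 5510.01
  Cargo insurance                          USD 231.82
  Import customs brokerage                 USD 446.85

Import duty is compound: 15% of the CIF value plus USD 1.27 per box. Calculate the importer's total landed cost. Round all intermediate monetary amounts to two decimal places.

Total landed cost: USD 11577.84

FCA: the seller delivers export-cleared goods to the carrier; the buyer bears costs from that point.
Already in the invoice (seller's account under FCA): inland to port, export clearance — exclude.
CIF value = FCA price + origin terminal + freight + insurance = 3328.64 + 404.35 + 5510.01 + 231.82 = 9474.82
Ad valorem component: 9474.82 × 15% = 1421.22
Specific component: 185 × 1.27 = 234.95
Import duty = 1421.22 + 234.95 = 1656.17
Buyer bears: origin terminal 404.35 + freight 5510.01 + insurance 231.82 + brokerage 446.85 + duty 1656.17 = 8249.20
Landed cost = invoice 3328.64 + 8249.20 = 11577.84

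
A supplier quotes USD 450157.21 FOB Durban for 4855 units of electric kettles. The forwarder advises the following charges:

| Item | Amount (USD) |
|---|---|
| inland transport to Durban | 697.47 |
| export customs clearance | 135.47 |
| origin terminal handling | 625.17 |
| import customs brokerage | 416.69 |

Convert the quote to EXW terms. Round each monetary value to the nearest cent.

Not relevant to the conversion: brokerage — on the buyer under both terms; not part of either seller's price.
From FOB to EXW, the seller no longer bears: inland to port, export clearance, origin terminal.
EXW price = 450157.21 − 697.47 − 135.47 − 625.17 = 448699.10

EXW price: USD 448699.10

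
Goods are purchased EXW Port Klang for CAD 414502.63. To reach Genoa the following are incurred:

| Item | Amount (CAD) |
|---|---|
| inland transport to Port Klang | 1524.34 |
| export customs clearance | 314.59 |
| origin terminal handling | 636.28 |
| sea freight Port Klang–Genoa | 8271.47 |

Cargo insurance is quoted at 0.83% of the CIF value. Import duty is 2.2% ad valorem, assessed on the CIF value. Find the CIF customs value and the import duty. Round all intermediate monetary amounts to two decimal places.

Let C be the CIF value. C = EXW price + pre-shipment costs + freight + 0.83% × C
C − 0.83% × C = 414502.63 + 1524.34 + 314.59 + 636.28 + 8271.47
0.9917 × C = 425249.31
C = 425249.31 / 0.9917 = 428808.42
Insurance premium = 0.83% × 428808.42 = 3559.11
Import duty = 428808.42 × 2.2% = 9433.79

CIF value: CAD 428808.42; import duty: CAD 9433.79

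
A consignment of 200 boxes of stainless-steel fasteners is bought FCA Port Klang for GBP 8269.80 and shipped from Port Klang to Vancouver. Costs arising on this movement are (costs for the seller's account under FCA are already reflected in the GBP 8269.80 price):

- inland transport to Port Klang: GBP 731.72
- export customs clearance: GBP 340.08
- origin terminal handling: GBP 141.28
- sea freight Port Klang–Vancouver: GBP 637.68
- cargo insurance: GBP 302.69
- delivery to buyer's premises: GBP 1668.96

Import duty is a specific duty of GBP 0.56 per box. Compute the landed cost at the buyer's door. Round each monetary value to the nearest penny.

Total landed cost: GBP 11132.41

FCA: the seller delivers export-cleared goods to the carrier; the buyer bears costs from that point.
Already in the invoice (seller's account under FCA): inland to port, export clearance — exclude.
CIF value = FCA price + origin terminal + freight + insurance = 8269.80 + 141.28 + 637.68 + 302.69 = 9351.45
Import duty = 200 × 0.56 = 112.00
Buyer bears: origin terminal 141.28 + freight 637.68 + insurance 302.69 + delivery 1668.96 + duty 112.00 = 2862.61
Landed cost = invoice 8269.80 + 2862.61 = 11132.41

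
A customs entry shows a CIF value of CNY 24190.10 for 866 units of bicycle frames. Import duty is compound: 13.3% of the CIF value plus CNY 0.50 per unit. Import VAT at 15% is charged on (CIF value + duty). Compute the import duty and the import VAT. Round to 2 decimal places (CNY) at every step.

Ad valorem component: 24190.10 × 13.3% = 3217.28
Specific component: 866 × 0.50 = 433.00
Import duty = 3217.28 + 433.00 = 3650.28
VAT base = CIF + duty = 24190.10 + 3650.28 = 27840.38
Import VAT = 27840.38 × 15% = 4176.06

Import duty: CNY 3650.28; import VAT: CNY 4176.06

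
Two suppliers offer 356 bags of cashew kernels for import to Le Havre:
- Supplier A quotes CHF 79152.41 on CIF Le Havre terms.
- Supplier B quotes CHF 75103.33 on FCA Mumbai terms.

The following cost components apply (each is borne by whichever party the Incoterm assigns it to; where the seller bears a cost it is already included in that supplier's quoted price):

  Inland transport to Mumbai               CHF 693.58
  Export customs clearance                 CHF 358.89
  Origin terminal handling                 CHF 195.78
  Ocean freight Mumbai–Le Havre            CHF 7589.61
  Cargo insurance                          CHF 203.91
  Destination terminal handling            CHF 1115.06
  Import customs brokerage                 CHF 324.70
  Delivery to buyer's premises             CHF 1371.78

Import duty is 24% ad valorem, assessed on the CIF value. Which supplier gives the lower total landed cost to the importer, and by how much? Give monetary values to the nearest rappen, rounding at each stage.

Supplier A is cheaper by CHF 4885.87

Supplier A (CIF):
The CIF price already equals the CIF value: 79152.41
Import duty = 79152.41 × 24% = 18996.58
Buyer bears (A): 1115.06 + 324.70 + 1371.78 = 2811.54
Landed cost (A) = invoice 79152.41 + 2811.54 + duty 18996.58 = 100960.53
Supplier B (FCA):
CIF value = FCA price + origin terminal + freight + insurance = 75103.33 + 195.78 + 7589.61 + 203.91 = 83092.63
Import duty = 83092.63 × 24% = 19942.23
Buyer bears (B): 195.78 + 7589.61 + 203.91 + 1115.06 + 324.70 + 1371.78 = 10800.84
Landed cost (B) = invoice 75103.33 + 10800.84 + duty 19942.23 = 105846.40
Difference = |100960.53 − 105846.40| = 4885.87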